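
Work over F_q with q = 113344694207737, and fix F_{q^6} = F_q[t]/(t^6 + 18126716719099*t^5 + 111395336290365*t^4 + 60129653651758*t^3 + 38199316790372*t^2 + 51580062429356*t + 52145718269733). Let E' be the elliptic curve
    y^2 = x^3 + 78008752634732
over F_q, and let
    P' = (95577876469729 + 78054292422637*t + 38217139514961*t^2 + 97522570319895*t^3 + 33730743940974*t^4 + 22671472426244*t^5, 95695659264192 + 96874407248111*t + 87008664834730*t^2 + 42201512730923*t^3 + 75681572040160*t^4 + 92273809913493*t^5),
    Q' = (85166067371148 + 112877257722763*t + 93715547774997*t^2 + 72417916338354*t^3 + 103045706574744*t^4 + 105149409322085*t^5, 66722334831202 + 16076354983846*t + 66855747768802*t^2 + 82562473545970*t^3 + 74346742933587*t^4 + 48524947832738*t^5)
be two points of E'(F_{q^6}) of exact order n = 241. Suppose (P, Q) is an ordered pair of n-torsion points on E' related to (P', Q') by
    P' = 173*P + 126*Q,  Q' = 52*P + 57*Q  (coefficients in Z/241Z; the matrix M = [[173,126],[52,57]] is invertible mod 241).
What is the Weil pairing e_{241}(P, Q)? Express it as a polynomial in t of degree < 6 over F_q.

Since e_{241}(P,P)=e_{241}(Q,Q)=1 and e_{241}(Q,P)=e_{241}(P,Q)^{-1}, expanding e_{241}(173*P + 126*Q,52*P + 57*Q) leaves e(P,Q)^det(M).
Inverting 176 mod 241: 152. Thus e_{241}(P,Q) = e(P',Q')^{152}.
8-bit Miller (11110001) on E'/F_{113344694207737} with a'=0, b'=78008752634732: accumulate tangent/chord ratios at Q'+S and P'+S'.
Miller gives e_{241}(P',Q') = 107036255172069 + 99263849328612*t + 44965984561659*t^2 + 9095780082492*t^3 + 100539239986195*t^4 + 13522900620573*t^5 in F_{113344694207737^6}.
e_{241}(P,Q) = (107036255172069 + 99263849328612*t + 44965984561659*t^2 + 9095780082492*t^3 + 100539239986195*t^4 + 13522900620573*t^5)^{152} = 29429341212622 + 31961820951343*t + 80840729690066*t^2 + 53063614827678*t^3 + 24457050377697*t^4 + 15522251743263*t^5.

29429341212622 + 31961820951343*t + 80840729690066*t^2 + 53063614827678*t^3 + 24457050377697*t^4 + 15522251743263*t^5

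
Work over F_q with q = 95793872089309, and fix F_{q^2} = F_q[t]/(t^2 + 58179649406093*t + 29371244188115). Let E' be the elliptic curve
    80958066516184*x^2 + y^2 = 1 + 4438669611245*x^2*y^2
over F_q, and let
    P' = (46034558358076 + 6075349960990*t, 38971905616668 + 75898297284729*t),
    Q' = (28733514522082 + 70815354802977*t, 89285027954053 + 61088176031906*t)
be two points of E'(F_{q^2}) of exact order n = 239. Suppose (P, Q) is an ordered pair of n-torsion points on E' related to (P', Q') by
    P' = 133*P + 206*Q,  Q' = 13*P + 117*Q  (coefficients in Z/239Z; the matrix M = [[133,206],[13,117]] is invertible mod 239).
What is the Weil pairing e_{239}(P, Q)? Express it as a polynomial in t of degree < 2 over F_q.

The 239-Weil pairing on E[239] over F_{95793872089309} is alternating-bilinear: e_{239}(P',Q') = e_{239}(P,Q)^det(M).
Hence e(P,Q) = e(P',Q')^{187} where 187 = 216^{-1} mod 239.
Edwards->Montgomery: u=(1+y)/(1-y), v=u/x -> 48187662857955v^2=u^3+11724060000002u^2+u; then x_W=43078317248562u+62129725399226: y^2=x^3+62154085232102*x+58546318843622.
Run Miller on y^2=x^3+62154085232102*x+58546318843622 over F_{95793872089309}: ladder 11101111 (8 bits); e = f_P(D_Q)/f_Q(D_P).
Miller gives e_{239}(P',Q') = 77537622921472 + 10293684407120*t in F_{95793872089309^2}.
Finally e_{239}(P,Q) = 69527914557123 + 18146142655417*t.

69527914557123 + 18146142655417*t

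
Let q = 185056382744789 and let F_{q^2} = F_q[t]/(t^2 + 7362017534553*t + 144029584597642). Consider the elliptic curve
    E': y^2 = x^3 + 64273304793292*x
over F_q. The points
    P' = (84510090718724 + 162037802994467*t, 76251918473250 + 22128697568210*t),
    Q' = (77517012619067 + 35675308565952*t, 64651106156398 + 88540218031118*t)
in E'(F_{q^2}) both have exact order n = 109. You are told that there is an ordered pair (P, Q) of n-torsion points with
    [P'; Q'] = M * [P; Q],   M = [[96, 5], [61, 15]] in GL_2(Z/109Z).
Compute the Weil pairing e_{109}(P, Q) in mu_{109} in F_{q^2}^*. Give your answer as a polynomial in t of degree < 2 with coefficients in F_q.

Since e_{109}(P,P)=e_{109}(Q,Q)=1 and e_{109}(Q,P)=e_{109}(P,Q)^{-1}, expanding e_{109}(96*P + 5*Q,61*P + 15*Q) leaves e(P,Q)^det(M).
Inverting 45 mod 109: 63. Thus e_{109}(P,Q) = e(P',Q')^{63}.
Miller loop for e_{109} over F_{185056382744789^2}: bits of 109 = 1101101; 6 double steps + 4 add steps, l/v at each.
So e_{109}(P',Q') = 109919062170880 + 135770890386850*t.
(109919062170880 + 135770890386850*t)^{63} mod (185056382744789,f) = 16683823358973 + 55566746514078*t.

16683823358973 + 55566746514078*t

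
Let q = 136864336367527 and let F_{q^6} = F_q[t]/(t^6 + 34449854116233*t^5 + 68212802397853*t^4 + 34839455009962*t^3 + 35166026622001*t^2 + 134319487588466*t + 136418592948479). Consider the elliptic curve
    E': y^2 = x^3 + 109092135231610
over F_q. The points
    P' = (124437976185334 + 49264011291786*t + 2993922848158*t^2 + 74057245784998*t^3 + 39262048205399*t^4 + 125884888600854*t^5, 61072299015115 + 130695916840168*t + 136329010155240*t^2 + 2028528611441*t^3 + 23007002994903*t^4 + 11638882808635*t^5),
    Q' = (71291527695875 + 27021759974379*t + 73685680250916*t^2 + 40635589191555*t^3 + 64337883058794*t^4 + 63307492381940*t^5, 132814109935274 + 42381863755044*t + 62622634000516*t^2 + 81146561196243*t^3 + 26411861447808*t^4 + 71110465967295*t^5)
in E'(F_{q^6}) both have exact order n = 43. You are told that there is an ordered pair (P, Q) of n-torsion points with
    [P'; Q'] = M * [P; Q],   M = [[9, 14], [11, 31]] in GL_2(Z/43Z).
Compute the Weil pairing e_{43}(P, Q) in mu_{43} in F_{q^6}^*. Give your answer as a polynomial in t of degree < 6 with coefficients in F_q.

Since e_{43}(P,P)=e_{43}(Q,Q)=1 and e_{43}(Q,P)=e_{43}(P,Q)^{-1}, expanding e_{43}(9*P + 14*Q,11*P + 31*Q) leaves e(P,Q)^det(M).
Inverting 39 mod 43: 32. Thus e_{43}(P,Q) = e(P',Q')^{32}.
Miller loop for e_{43} over F_{136864336367527^6}: bits of 43 = 101011; 5 double steps + 3 add steps, l/v at each.
Result: e(P',Q') = 65771064980954 + 80182979922777*t + 13199678886625*t^2 + 28711383639011*t^3 + 12318923270454*t^4 + 135628356938994*t^5.
e_{43}(P,Q) = (65771064980954 + 80182979922777*t + 13199678886625*t^2 + 28711383639011*t^3 + 12318923270454*t^4 + 135628356938994*t^5)^{32} = 70276088875063 + 47621259441522*t + 109924238745294*t^2 + 81819684679974*t^3 + 70051083603021*t^4 + 8085685039662*t^5.

70276088875063 + 47621259441522*t + 109924238745294*t^2 + 81819684679974*t^3 + 70051083603021*t^4 + 8085685039662*t^5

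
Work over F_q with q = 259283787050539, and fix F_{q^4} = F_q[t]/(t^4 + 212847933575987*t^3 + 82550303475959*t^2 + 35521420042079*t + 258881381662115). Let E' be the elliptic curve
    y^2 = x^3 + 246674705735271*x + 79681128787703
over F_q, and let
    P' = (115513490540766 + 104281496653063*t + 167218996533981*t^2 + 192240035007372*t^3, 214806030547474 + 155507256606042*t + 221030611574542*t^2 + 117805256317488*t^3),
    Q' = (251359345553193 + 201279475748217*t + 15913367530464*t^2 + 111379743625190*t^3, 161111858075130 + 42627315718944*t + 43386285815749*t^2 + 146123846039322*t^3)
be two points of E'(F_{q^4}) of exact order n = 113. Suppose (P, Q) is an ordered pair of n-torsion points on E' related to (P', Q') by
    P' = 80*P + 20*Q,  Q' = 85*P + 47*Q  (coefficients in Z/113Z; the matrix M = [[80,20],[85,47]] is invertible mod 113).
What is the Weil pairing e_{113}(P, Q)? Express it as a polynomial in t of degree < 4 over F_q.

e_{113}(aP+bQ,cP+dQ) = e_{113}(P,Q)^(ad-bc); with (a,b,c,d)=(80,20,85,47) this gives the det-113 law.
80*47 - 20*85 = 2060; reduced mod 113: det = 26, inverse 100.
Miller loop for e_{113} over F_{259283787050539^4}: bits of 113 = 1110001; 6 double steps + 3 add steps, l/v at each.
The quotient is 75083998964814 + 81017332938228*t + 84998223052742*t^2 + 16233927414909*t^3.
Thus e_{113}(P,Q) = 136746189602264 + 40278724420753*t + 36681566332832*t^2 + 103793245990549*t^3.

136746189602264 + 40278724420753*t + 36681566332832*t^2 + 103793245990549*t^3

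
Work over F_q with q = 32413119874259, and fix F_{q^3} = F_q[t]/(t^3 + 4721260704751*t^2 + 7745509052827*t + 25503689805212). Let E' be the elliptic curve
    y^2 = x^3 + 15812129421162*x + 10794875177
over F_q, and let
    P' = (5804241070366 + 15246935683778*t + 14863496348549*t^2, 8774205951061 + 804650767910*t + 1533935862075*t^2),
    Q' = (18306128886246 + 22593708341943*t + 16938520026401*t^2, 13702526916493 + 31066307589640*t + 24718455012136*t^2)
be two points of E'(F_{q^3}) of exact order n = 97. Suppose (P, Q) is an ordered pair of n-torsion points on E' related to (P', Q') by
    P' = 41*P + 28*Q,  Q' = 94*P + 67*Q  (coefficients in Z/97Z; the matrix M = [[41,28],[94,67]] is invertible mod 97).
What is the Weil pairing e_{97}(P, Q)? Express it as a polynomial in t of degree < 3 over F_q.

12560750107534 + 15927647229968*t + 28471245909874*t^2

Under M = [[41,28],[94,67]] in GL_2(Z/97), e_{97}(P',Q') = e_{97}(P,Q)^(41*67-28*94 mod 97).
det M = 41*67 - 28*94 = 115 = 18 (mod 97); 18^{-1} = 27 (mod 97).
n = 97 = (1100001)_2 (7 bits, wt 3); accumulate f_{97,P'}(Q'+S)/f_{97,P'}(S) along the 6-step ladder.
Result: e(P',Q') = 8857125344736 + 4115395017510*t + 11347509945141*t^2.
Hence e(P,Q) = 12560750107534 + 15927647229968*t + 28471245909874*t^2 in F_{32413119874259^3}^*.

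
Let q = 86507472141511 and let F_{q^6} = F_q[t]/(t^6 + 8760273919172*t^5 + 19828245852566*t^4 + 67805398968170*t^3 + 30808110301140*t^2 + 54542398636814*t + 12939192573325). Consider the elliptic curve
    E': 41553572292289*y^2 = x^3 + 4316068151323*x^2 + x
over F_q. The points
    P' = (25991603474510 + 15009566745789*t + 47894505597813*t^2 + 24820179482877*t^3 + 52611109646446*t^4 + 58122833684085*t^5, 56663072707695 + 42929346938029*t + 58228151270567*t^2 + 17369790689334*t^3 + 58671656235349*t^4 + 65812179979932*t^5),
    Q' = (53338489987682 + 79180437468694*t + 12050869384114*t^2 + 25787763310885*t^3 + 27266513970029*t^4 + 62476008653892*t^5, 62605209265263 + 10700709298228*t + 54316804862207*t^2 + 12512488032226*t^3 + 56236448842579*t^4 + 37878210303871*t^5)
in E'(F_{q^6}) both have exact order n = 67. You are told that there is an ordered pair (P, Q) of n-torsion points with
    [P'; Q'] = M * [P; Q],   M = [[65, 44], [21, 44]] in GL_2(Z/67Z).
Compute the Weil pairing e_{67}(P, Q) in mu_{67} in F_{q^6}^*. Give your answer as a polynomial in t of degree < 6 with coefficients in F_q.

51923868438198 + 77395093366829*t + 16336990933811*t^2 + 38394958359172*t^3 + 58949897390016*t^4 + 30650372692710*t^5

Since e_{67}(P,P)=e_{67}(Q,Q)=1 and e_{67}(Q,P)=e_{67}(P,Q)^{-1}, expanding e_{67}(65*P + 44*Q,21*P + 44*Q) leaves e(P,Q)^det(M).
65*44 - 44*21 = 1936; reduced mod 67: det = 60, inverse 19.
(x,y)|->(3276634304321x+2098968129541,3276634304321y) sends E' to y^2=x^3+4194645456391*x+46870575741361.
7-bit Miller (1000011) on E'/F_{86507472141511} with a'=4194645456391, b'=46870575741361: accumulate tangent/chord ratios at Q'+S and P'+S'.
Miller gives e_{67}(P',Q') = 23963082478419 + 54204619285670*t + 9324470875989*t^2 + 59376929511986*t^3 + 24460972983741*t^4 + 6108598847994*t^5 in F_{86507472141511^6}.
Raise to 19: e(P,Q) = 51923868438198 + 77395093366829*t + 16336990933811*t^2 + 38394958359172*t^3 + 58949897390016*t^4 + 30650372692710*t^5 in mu_{67}.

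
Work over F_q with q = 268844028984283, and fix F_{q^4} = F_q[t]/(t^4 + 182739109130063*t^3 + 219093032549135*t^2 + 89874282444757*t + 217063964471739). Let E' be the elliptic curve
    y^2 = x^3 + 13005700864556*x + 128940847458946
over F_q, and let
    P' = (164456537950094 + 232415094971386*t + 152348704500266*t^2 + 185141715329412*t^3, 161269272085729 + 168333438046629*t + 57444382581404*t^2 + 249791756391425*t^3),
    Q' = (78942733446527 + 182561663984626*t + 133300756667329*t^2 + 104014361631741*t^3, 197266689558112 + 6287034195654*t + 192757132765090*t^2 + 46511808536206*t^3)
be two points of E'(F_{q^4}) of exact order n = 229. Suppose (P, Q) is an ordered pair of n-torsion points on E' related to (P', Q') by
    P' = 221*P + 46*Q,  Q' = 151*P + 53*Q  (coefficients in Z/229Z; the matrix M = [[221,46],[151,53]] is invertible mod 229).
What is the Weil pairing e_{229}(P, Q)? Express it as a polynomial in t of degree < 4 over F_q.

44237313572751 + 46446375204405*t + 8696318436538*t^2 + 59327348437680*t^3

e_{229}(aP+bQ,cP+dQ) = e_{229}(P,Q)^(ad-bc); with (a,b,c,d)=(221,46,151,53) this gives the det-229 law.
det M = 221*53 - 46*151 = 4767 = 187 (mod 229); 187^{-1} = 169 (mod 229).
Miller loop for e_{229} over F_{268844028984283^4}: bits of 229 = 11100101; 7 double steps + 4 add steps, l/v at each.
Result: e(P',Q') = 60312936981436 + 212308821002229*t + 80730263363161*t^2 + 266449214404013*t^3.
Hence e(P,Q) = 44237313572751 + 46446375204405*t + 8696318436538*t^2 + 59327348437680*t^3 in F_{268844028984283^4}^*.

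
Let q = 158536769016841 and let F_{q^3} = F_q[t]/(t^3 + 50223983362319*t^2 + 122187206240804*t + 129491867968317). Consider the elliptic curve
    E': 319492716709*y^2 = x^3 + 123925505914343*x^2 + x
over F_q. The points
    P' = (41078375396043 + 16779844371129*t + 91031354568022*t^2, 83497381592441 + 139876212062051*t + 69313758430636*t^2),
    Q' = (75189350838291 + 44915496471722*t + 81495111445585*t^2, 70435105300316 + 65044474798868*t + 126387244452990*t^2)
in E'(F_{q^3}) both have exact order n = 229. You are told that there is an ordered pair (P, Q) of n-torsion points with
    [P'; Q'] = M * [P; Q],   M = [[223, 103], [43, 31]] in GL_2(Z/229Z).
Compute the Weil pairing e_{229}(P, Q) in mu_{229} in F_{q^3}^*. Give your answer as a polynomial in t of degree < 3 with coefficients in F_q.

41163428929894 + 79509036242496*t + 97795858781998*t^2

e_{229}(aP+bQ,cP+dQ) = e_{229}(P,Q)^(ad-bc); with (a,b,c,d)=(223,103,43,31) this gives the det-229 law.
det M = 223*31 - 103*43 = 2484 = 194 (mod 229); 194^{-1} = 157 (mod 229).
Montgomery->Weierstrass: x_W = 23864212454360*x+90895547540095, y_W=23864212454360*y on F_{158536769016841}; lands on y^2=x^3+105329926676748*x.
Run Miller on y^2=x^3+105329926676748*x over F_{158536769016841}: ladder 11100101 (8 bits); e = f_P(D_Q)/f_Q(D_P).
Miller gives e_{229}(P',Q') = 36093062757845 + 136728092797069*t + 135977657562878*t^2 in F_{158536769016841^3}.
Raise to 157: e(P,Q) = 41163428929894 + 79509036242496*t + 97795858781998*t^2 in mu_{229}.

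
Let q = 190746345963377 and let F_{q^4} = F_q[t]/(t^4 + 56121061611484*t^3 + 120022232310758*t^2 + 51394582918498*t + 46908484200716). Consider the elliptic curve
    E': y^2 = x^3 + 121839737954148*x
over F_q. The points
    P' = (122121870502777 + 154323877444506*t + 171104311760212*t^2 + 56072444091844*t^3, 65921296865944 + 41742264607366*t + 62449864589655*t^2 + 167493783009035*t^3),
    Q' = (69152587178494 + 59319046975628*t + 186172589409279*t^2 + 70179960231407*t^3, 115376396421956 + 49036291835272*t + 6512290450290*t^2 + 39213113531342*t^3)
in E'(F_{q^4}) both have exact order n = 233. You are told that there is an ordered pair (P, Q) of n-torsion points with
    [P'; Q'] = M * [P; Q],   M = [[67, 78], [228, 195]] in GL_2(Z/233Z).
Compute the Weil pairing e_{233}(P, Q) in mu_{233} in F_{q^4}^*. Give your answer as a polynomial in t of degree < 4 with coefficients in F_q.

93198143731758 + 51016426658054*t + 111578860970642*t^2 + 16449067267900*t^3

Since e_{233}(P,P)=e_{233}(Q,Q)=1 and e_{233}(Q,P)=e_{233}(P,Q)^{-1}, expanding e_{233}(67*P + 78*Q,228*P + 195*Q) leaves e(P,Q)^det(M).
67*195 - 78*228 = -4719; reduced mod 233: det = 174, inverse 154.
Run Miller on y^2=x^3+121839737954148*x over F_{190746345963377}: ladder 11101001 (8 bits); e = f_P(D_Q)/f_Q(D_P).
Result: e(P',Q') = 144638317059113 + 21881568629906*t + 167616059098236*t^2 + 21011879860829*t^3.
Thus e_{233}(P,Q) = 93198143731758 + 51016426658054*t + 111578860970642*t^2 + 16449067267900*t^3.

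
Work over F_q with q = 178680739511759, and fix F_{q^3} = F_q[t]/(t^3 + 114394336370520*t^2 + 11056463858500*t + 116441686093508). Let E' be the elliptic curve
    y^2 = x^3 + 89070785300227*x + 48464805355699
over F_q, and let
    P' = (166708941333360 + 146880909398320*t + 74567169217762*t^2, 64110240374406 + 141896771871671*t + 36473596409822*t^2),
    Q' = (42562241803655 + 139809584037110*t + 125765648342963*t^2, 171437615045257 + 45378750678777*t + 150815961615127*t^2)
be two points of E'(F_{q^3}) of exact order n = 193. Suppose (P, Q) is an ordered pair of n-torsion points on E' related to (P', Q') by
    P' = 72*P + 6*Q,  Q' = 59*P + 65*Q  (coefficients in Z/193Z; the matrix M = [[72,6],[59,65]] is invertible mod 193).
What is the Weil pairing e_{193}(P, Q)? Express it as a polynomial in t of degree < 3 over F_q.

Under M = [[72,6],[59,65]] in GL_2(Z/193), e_{193}(P',Q') = e_{193}(P,Q)^(72*65-6*59 mod 193).
det M = 72*65 - 6*59 = 4326 = 80 (mod 193); 80^{-1} = 152 (mod 193).
Run Miller on y^2=x^3+89070785300227*x+48464805355699 over F_{178680739511759}: ladder 11000001 (8 bits); e = f_P(D_Q)/f_Q(D_P).
Miller gives e_{193}(P',Q') = 117996605002989 + 85642365698381*t + 128453486091292*t^2 in F_{178680739511759^3}.
Hence e(P,Q) = 131851859194900 + 64081542326683*t + 78793316463471*t^2 in F_{178680739511759^3}^*.

131851859194900 + 64081542326683*t + 78793316463471*t^2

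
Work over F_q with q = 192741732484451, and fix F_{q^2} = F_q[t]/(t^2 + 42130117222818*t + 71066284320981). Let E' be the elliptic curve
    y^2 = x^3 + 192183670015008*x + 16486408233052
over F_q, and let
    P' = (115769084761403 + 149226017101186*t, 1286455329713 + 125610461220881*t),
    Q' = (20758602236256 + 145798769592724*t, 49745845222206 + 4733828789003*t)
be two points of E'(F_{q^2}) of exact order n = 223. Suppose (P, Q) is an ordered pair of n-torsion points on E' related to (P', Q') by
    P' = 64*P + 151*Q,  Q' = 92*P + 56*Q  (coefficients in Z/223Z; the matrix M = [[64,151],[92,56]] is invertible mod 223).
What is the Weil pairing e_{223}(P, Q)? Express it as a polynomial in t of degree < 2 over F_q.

Since e_{223}(P,P)=e_{223}(Q,Q)=1 and e_{223}(Q,P)=e_{223}(P,Q)^{-1}, expanding e_{223}(64*P + 151*Q,92*P + 56*Q) leaves e(P,Q)^det(M).
Hence e(P,Q) = e(P',Q')^{165} where 165 = 173^{-1} mod 223.
Double-and-add over 11011111: 8-1 doublings, 7-1 additions; each step l_{T,T}/v_{2T} or l_{T,P'}/v at Q'+S for random S.
f_P(D_Q)/f_Q(D_P) = 76109083484834 + 147050036381157*t.
(76109083484834 + 147050036381157*t)^{165} mod (192741732484451,f) = 154605841384571 + 59290887407937*t.

154605841384571 + 59290887407937*t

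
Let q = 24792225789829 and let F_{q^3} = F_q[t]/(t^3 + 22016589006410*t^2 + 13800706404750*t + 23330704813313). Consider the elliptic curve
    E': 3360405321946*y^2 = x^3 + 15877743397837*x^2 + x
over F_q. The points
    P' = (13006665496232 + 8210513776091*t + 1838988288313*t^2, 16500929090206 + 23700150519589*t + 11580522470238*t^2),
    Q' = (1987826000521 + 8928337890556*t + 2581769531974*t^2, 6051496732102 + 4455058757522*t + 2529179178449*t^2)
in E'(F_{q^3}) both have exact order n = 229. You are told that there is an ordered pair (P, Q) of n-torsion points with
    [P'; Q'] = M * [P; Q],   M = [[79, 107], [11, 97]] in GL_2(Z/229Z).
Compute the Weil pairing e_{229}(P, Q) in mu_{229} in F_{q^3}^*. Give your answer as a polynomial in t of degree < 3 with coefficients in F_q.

Alternating bilinearity on E[229] (values in mu_{229} in F_{24792225789829^3}) gives e(P',Q') = e(P,Q)^det(M).
Hence e(P,Q) = e(P',Q')^{65} where 65 = 74^{-1} mod 229.
(x,y)|->(11338872993836x+8076980938289,11338872993836y) sends E' to y^2=x^3+12178274506059*x+7002302413910.
n = 229 = (11100101)_2 (8 bits, wt 5); accumulate f_{229,P'}(Q'+S)/f_{229,P'}(S) along the 7-step ladder.
Miller gives e_{229}(P',Q') = 18766570351884 + 11177714775742*t + 4874906214992*t^2 in F_{24792225789829^3}.
Thus e_{229}(P,Q) = 2925059852176 + 24546011488554*t + 4480241726164*t^2.

2925059852176 + 24546011488554*t + 4480241726164*t^2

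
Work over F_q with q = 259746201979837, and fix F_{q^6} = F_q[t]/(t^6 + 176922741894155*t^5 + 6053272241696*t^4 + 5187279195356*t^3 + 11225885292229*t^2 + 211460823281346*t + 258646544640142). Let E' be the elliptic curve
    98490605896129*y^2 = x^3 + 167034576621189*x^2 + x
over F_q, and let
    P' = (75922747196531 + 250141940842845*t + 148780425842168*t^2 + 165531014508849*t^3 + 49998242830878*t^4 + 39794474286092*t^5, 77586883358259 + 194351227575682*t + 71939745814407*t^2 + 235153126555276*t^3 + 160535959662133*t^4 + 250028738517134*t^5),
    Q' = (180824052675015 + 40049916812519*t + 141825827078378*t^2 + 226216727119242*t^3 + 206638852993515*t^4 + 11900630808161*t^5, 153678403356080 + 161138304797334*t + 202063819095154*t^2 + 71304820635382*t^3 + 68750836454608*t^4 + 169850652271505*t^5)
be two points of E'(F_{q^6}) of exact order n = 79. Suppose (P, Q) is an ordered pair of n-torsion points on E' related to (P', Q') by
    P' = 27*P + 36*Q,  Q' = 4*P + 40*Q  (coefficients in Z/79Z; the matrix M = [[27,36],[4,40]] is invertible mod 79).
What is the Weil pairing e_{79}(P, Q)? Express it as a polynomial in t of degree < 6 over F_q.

36368701940783 + 189414178623594*t + 92205461093730*t^2 + 129732362939821*t^3 + 176776110735188*t^4 + 114232518250759*t^5

The 79-Weil pairing on E[79] over F_{259746201979837} is alternating-bilinear: e_{79}(P',Q') = e_{79}(P,Q)^det(M).
27*40 - 36*4 = 936; reduced mod 79: det = 67, inverse 46.
(x,y)|->(115372695777922x+259144502984171,115372695777922y) sends E' to y^2=x^3+164048273169325.
Double-and-add over 1001111: 7-1 doublings, 5-1 additions; each step l_{T,T}/v_{2T} or l_{T,P'}/v at Q'+S for random S.
So e_{79}(P',Q') = 156598004082110 + 233872878427622*t + 133207632210124*t^2 + 28008434859566*t^3 + 87446191713240*t^4 + 153672943523726*t^5.
Raise to 46: e(P,Q) = 36368701940783 + 189414178623594*t + 92205461093730*t^2 + 129732362939821*t^3 + 176776110735188*t^4 + 114232518250759*t^5 in mu_{79}.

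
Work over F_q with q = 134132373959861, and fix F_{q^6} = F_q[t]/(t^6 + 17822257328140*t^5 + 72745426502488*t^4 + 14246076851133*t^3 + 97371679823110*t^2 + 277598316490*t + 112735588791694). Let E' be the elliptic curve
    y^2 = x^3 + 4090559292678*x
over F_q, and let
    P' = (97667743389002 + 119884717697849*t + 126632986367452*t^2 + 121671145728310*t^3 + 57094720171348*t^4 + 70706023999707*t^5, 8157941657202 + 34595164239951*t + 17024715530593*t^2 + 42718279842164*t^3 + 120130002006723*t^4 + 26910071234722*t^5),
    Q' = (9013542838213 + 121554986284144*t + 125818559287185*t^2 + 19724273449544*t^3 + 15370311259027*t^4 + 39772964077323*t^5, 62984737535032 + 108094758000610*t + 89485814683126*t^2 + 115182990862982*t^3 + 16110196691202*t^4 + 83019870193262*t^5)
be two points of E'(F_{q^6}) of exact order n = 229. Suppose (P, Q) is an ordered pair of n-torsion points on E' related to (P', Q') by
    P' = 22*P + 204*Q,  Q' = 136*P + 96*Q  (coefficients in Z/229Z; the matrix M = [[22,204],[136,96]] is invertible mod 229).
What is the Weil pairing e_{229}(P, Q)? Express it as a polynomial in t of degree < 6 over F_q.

e_{229}(aP+bQ,cP+dQ) = e_{229}(P,Q)^(ad-bc); with (a,b,c,d)=(22,204,136,96) this gives the det-229 law.
det M = 22*96 - 204*136 = -25632 = 16 (mod 229); 16^{-1} = 43 (mod 229).
n = 229 = (11100101)_2 (8 bits, wt 5); accumulate f_{229,P'}(Q'+S)/f_{229,P'}(S) along the 7-step ladder.
Miller gives e_{229}(P',Q') = 126987208091589 + 110235891327787*t + 77421918256842*t^2 + 42150276513501*t^3 + 10024778873740*t^4 + 126169518234838*t^5 in F_{134132373959861^6}.
Hence e(P,Q) = 33661729688643 + 106080147226149*t + 67027935510244*t^2 + 88413634095549*t^3 + 85033320211446*t^4 + 22289945786638*t^5 in F_{134132373959861^6}^*.

33661729688643 + 106080147226149*t + 67027935510244*t^2 + 88413634095549*t^3 + 85033320211446*t^4 + 22289945786638*t^5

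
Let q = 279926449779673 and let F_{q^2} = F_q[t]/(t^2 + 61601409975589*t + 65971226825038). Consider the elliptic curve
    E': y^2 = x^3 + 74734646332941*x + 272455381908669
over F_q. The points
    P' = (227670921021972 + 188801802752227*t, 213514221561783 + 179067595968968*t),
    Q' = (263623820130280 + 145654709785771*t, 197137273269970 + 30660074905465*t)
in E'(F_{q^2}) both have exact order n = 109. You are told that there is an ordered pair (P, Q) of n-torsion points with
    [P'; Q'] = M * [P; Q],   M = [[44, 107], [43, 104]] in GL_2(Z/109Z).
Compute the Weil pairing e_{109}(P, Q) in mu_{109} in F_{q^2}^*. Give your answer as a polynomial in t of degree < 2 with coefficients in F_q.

188984104246728 + 171029780698784*t

The 109-Weil pairing on E[109] over F_{279926449779673} is alternating-bilinear: e_{109}(P',Q') = e_{109}(P,Q)^det(M).
det M = 44*104 - 107*43 = -25 = 84 (mod 109); 84^{-1} = 61 (mod 109).
7-bit Miller (1101101) on E'/F_{279926449779673} with a'=74734646332941, b'=272455381908669: accumulate tangent/chord ratios at Q'+S and P'+S'.
f_P(D_Q)/f_Q(D_P) = 229865370887877 + 120923207449299*t.
Finally e_{109}(P,Q) = 188984104246728 + 171029780698784*t.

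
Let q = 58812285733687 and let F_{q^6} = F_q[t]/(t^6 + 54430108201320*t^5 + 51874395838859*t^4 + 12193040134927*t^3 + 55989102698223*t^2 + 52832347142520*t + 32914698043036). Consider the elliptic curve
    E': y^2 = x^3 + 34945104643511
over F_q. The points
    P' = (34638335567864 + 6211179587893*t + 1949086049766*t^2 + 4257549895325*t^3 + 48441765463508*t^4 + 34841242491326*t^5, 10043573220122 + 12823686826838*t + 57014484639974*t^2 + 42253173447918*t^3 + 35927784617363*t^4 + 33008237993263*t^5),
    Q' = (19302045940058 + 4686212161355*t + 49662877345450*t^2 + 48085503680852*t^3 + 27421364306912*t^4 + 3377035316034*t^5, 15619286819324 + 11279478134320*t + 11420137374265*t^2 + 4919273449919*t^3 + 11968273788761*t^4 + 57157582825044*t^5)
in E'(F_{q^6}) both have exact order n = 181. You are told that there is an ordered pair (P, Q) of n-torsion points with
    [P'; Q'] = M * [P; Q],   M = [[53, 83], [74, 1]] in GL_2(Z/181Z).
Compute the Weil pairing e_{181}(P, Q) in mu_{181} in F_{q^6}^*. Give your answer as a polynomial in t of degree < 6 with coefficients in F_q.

e_{181}(aP+bQ,cP+dQ) = e_{181}(P,Q)^(ad-bc); with (a,b,c,d)=(53,83,74,1) this gives the det-181 law.
Inverting 65 mod 181: 39. Thus e_{181}(P,Q) = e(P',Q')^{39}.
Run Miller on y^2=x^3+34945104643511 over F_{58812285733687}: ladder 10110101 (8 bits); e = f_P(D_Q)/f_Q(D_P).
Miller gives e_{181}(P',Q') = 41554731427915 + 1752991152195*t + 48471157108562*t^2 + 16486271541393*t^3 + 10399143069977*t^4 + 46753986893652*t^5 in F_{58812285733687^6}.
e_{181}(P,Q) = (41554731427915 + 1752991152195*t + 48471157108562*t^2 + 16486271541393*t^3 + 10399143069977*t^4 + 46753986893652*t^5)^{39} = 28508096080713 + 31347439324194*t + 18841447733120*t^2 + 45605362372164*t^3 + 12399692045347*t^4 + 19206320192718*t^5.

28508096080713 + 31347439324194*t + 18841447733120*t^2 + 45605362372164*t^3 + 12399692045347*t^4 + 19206320192718*t^5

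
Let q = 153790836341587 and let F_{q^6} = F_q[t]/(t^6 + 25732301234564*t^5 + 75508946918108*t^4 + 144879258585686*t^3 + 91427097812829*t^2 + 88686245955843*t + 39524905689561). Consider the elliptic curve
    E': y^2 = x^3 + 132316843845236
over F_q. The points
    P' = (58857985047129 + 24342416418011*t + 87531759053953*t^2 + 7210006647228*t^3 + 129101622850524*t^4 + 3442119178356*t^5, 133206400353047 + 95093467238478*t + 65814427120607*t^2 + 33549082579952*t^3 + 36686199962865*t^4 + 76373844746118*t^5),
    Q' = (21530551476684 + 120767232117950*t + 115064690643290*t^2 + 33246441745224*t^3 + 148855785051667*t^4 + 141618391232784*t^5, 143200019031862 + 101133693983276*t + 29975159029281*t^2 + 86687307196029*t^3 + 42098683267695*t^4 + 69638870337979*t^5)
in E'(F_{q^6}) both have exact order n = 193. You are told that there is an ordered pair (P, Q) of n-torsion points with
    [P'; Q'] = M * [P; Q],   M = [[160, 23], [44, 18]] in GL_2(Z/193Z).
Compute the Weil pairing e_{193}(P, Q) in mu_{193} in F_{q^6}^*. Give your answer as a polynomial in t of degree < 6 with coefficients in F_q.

Under M = [[160,23],[44,18]] in GL_2(Z/193), e_{193}(P',Q') = e_{193}(P,Q)^(160*18-23*44 mod 193).
det(M) mod 193 = 131; its inverse in (Z/193)^* is 28 (check: 131*28 mod 193 = 1).
Run Miller on y^2=x^3+132316843845236 over F_{153790836341587}: ladder 11000001 (8 bits); e = f_P(D_Q)/f_Q(D_P).
e_{193}(P',Q') = 1251107121457 + 132046823489375*t + 28537542207692*t^2 + 85474833303709*t^3 + 58841494993778*t^4 + 15067620620609*t^5.
Thus e_{193}(P,Q) = 1571677030093 + 65078224651227*t + 24916697212002*t^2 + 90700917350111*t^3 + 105204337585470*t^4 + 7755600883468*t^5.

1571677030093 + 65078224651227*t + 24916697212002*t^2 + 90700917350111*t^3 + 105204337585470*t^4 + 7755600883468*t^5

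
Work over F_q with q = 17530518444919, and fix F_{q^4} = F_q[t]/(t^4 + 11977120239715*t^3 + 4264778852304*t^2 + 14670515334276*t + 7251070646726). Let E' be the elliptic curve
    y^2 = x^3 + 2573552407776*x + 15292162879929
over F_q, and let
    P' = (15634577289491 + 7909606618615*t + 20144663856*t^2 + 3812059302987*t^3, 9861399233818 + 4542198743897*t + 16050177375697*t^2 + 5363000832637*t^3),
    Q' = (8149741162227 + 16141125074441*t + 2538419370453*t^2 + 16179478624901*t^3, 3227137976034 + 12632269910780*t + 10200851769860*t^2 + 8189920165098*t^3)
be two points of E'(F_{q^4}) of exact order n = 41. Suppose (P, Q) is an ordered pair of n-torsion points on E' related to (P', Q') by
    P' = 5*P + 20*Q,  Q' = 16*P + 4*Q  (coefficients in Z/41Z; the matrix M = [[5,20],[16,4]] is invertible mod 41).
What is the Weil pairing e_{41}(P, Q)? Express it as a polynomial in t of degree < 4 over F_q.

Under M = [[5,20],[16,4]] in GL_2(Z/41), e_{41}(P',Q') = e_{41}(P,Q)^(5*4-20*16 mod 41).
Inverting 28 mod 41: 22. Thus e_{41}(P,Q) = e(P',Q')^{22}.
Run Miller on y^2=x^3+2573552407776*x+15292162879929 over F_{17530518444919}: ladder 101001 (6 bits); e = f_P(D_Q)/f_Q(D_P).
Result: e(P',Q') = 3840283888540 + 7604311598147*t + 5121051569419*t^2 + 7424954322134*t^3.
Hence e(P,Q) = 604478796828 + 14629414940214*t + 4049938036702*t^2 + 4447715895584*t^3 in F_{17530518444919^4}^*.

604478796828 + 14629414940214*t + 4049938036702*t^2 + 4447715895584*t^3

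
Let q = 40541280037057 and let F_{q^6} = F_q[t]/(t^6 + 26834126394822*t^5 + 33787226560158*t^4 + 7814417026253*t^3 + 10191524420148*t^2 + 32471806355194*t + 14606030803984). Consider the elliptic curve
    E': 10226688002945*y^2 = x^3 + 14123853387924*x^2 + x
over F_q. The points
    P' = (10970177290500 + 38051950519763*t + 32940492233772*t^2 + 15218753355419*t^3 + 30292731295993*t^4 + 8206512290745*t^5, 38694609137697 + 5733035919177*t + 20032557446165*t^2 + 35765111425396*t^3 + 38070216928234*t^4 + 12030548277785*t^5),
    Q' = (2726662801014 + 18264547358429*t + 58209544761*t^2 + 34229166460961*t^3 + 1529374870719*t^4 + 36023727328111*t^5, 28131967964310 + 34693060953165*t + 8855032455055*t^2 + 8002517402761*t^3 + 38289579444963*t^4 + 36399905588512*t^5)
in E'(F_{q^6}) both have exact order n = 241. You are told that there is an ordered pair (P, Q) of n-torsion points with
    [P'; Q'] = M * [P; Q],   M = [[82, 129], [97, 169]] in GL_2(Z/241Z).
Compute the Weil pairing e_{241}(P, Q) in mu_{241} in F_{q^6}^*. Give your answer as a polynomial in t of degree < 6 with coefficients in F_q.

Alternating bilinearity on E[241] (values in mu_{241} in F_{40541280037057^6}) gives e(P',Q') = e(P,Q)^det(M).
det M = 82*169 - 129*97 = 1345 = 140 (mod 241); 140^{-1} = 136 (mod 241).
(x,y)|->(1291519699851x+18414516820947,1291519699851y) sends E' to y^2=x^3+27628544078378*x+32510248204623.
n = 241 = (11110001)_2 (8 bits, wt 5); accumulate f_{241,P'}(Q'+S)/f_{241,P'}(S) along the 7-step ladder.
Result: e(P',Q') = 33131558986600 + 39844111224838*t + 39361325561583*t^2 + 22720444912333*t^3 + 21641410328466*t^4 + 30985439302570*t^5.
e_{241}(P,Q) = (33131558986600 + 39844111224838*t + 39361325561583*t^2 + 22720444912333*t^3 + 21641410328466*t^4 + 30985439302570*t^5)^{136} = 21427869076698 + 35301412060365*t + 25220516094054*t^2 + 36639468635277*t^3 + 25461276901601*t^4 + 19188334054356*t^5.

21427869076698 + 35301412060365*t + 25220516094054*t^2 + 36639468635277*t^3 + 25461276901601*t^4 + 19188334054356*t^5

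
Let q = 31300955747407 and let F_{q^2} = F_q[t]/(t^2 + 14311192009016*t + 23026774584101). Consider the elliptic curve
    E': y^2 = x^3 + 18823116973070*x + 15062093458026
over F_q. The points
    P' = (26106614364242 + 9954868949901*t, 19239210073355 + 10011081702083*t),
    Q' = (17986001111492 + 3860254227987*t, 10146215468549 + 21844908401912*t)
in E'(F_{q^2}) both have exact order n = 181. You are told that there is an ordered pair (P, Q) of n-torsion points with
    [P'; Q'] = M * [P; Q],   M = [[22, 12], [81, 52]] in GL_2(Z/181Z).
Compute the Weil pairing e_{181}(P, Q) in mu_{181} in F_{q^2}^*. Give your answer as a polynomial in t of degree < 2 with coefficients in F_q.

The 181-Weil pairing on E[181] over F_{31300955747407} is alternating-bilinear: e_{181}(P',Q') = e_{181}(P,Q)^det(M).
Hence e(P,Q) = e(P',Q')^{20} where 20 = 172^{-1} mod 181.
Build f_{181,P'} and f_{181,Q'} via the 8-bit ladder of 181=10110101_2; evaluate at shifted divisors; quotient in F_{31300955747407^2}.
Result: e(P',Q') = 6952055535983 + 2659573814083*t.
(6952055535983 + 2659573814083*t)^{20} mod (31300955747407,f) = 27699563747908 + 29740830743931*t.

27699563747908 + 29740830743931*t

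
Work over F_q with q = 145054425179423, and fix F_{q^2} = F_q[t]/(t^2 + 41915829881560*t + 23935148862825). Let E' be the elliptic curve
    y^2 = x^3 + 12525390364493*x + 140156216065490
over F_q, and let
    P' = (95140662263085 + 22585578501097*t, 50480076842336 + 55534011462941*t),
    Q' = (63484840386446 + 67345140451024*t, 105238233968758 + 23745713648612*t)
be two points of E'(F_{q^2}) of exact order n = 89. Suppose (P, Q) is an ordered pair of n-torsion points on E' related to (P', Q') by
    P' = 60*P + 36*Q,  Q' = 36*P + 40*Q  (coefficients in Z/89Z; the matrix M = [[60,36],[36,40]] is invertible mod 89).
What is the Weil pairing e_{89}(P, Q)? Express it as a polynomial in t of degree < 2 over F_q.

e_{89} is bilinear + alternating on E[89], so e_{89}(60*P + 36*Q, 36*P + 40*Q) = e_{89}(P,Q)^(60*40-36*36).
det(M) mod 89 = 36; its inverse in (Z/89)^* is 47 (check: 36*47 mod 89 = 1).
Build f_{89,P'} and f_{89,Q'} via the 7-bit ladder of 89=1011001_2; evaluate at shifted divisors; quotient in F_{145054425179423^2}.
The quotient is 39948076665931 + 120598257117358*t.
Hence e(P,Q) = 124905625233356 + 22113121574565*t in F_{145054425179423^2}^*.

124905625233356 + 22113121574565*t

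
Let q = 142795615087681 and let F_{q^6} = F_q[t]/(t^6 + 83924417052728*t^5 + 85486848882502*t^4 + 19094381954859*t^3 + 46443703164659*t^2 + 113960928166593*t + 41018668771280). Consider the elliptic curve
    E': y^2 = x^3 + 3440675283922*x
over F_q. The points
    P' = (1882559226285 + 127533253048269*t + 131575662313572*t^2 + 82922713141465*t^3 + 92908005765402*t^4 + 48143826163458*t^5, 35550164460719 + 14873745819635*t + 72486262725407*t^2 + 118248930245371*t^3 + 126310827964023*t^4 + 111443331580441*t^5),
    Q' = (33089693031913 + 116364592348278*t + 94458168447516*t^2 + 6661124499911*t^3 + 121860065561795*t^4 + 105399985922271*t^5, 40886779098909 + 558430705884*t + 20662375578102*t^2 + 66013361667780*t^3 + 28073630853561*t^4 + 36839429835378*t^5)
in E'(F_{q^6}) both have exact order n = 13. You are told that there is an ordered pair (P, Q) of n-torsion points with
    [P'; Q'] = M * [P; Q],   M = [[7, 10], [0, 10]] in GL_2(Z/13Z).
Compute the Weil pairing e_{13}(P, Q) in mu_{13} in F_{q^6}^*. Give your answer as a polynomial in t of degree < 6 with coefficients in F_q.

Under M = [[7,10],[0,10]] in GL_2(Z/13), e_{13}(P',Q') = e_{13}(P,Q)^(7*10-10*0 mod 13).
det(M) mod 13 = 5; its inverse in (Z/13)^* is 8 (check: 5*8 mod 13 = 1).
Build f_{13,P'} and f_{13,Q'} via the 4-bit ladder of 13=1101_2; evaluate at shifted divisors; quotient in F_{142795615087681^6}.
f_P(D_Q)/f_Q(D_P) = 68315852940957 + 136107408600224*t + 12374300454914*t^2 + 54818015031417*t^3 + 124200399145015*t^4 + 83846337184236*t^5.
e_{13}(P,Q) = (68315852940957 + 136107408600224*t + 12374300454914*t^2 + 54818015031417*t^3 + 124200399145015*t^4 + 83846337184236*t^5)^{8} = 8368396364802 + 60263683647713*t + 11970782858399*t^2 + 109488051731307*t^3 + 12203901099384*t^4 + 30180468649045*t^5.

8368396364802 + 60263683647713*t + 11970782858399*t^2 + 109488051731307*t^3 + 12203901099384*t^4 + 30180468649045*t^5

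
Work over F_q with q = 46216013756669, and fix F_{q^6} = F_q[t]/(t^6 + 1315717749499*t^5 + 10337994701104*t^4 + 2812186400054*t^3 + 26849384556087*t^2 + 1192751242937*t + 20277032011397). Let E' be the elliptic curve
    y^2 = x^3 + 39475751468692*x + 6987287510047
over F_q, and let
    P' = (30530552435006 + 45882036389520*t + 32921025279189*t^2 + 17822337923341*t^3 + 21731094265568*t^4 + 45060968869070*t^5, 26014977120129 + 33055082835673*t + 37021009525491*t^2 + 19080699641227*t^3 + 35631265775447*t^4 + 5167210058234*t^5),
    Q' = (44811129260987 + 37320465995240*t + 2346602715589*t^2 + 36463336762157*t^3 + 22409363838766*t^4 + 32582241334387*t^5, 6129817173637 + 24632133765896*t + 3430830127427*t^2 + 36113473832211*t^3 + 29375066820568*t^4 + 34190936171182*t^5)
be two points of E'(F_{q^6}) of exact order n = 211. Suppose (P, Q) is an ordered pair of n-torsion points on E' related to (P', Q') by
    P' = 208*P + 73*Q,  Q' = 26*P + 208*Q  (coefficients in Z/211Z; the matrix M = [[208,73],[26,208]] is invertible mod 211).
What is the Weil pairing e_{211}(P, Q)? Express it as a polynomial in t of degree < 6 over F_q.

34918409858617 + 13729020639131*t + 36880556573524*t^2 + 43161696235798*t^3 + 41687365300614*t^4 + 42089306126221*t^5

Alternating bilinearity on E[211] (values in mu_{211} in F_{46216013756669^6}) gives e(P',Q') = e(P,Q)^det(M).
det M = 208*208 - 73*26 = 41366 = 10 (mod 211); 10^{-1} = 190 (mod 211).
Double-and-add over 11010011: 8-1 doublings, 5-1 additions; each step l_{T,T}/v_{2T} or l_{T,P'}/v at Q'+S for random S.
Miller gives e_{211}(P',Q') = 25375090343410 + 20289451093926*t + 31623892289849*t^2 + 39813698941536*t^3 + 14993508912357*t^4 + 15139702513685*t^5 in F_{46216013756669^6}.
Thus e_{211}(P,Q) = 34918409858617 + 13729020639131*t + 36880556573524*t^2 + 43161696235798*t^3 + 41687365300614*t^4 + 42089306126221*t^5.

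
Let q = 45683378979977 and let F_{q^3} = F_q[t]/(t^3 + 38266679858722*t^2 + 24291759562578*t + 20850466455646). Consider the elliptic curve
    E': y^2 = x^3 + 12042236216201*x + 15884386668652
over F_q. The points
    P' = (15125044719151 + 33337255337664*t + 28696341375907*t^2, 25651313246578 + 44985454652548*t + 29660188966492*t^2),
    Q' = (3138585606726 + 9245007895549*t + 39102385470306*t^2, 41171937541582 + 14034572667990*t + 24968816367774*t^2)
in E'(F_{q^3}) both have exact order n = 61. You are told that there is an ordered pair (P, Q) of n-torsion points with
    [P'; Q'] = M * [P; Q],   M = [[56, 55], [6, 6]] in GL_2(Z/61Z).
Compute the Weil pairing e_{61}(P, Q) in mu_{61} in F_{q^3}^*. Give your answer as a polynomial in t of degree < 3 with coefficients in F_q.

The 61-Weil pairing on E[61] over F_{45683378979977} is alternating-bilinear: e_{61}(P',Q') = e_{61}(P,Q)^det(M).
Inverting 6 mod 61: 51. Thus e_{61}(P,Q) = e(P',Q')^{51}.
n = 61 = (111101)_2 (6 bits, wt 5); accumulate f_{61,P'}(Q'+S)/f_{61,P'}(S) along the 5-step ladder.
Result: e(P',Q') = 7278885690187 + 25991510081042*t + 42927846397780*t^2.
e_{61}(P,Q) = (7278885690187 + 25991510081042*t + 42927846397780*t^2)^{51} = 37852620216974 + 32814909407958*t + 17017170066897*t^2.

37852620216974 + 32814909407958*t + 17017170066897*t^2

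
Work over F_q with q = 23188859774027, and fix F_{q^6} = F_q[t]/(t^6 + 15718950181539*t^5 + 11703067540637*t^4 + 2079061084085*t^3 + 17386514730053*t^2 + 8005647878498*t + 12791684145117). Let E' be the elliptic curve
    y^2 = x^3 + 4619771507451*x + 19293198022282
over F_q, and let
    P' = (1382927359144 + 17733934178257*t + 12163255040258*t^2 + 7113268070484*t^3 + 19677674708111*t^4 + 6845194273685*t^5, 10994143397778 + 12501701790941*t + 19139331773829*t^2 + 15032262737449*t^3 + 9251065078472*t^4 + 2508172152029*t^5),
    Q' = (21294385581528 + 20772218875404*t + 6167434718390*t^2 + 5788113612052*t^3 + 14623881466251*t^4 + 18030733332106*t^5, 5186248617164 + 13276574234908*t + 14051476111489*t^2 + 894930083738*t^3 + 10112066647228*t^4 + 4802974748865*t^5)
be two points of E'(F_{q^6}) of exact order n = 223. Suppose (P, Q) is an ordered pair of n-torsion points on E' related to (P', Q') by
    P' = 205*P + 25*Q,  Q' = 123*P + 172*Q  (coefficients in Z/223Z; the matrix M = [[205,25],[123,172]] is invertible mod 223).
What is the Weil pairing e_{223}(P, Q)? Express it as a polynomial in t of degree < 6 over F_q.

e_{223} is bilinear + alternating on E[223], so e_{223}(205*P + 25*Q, 123*P + 172*Q) = e_{223}(P,Q)^(205*172-25*123).
Inverting 73 mod 223: 55. Thus e_{223}(P,Q) = e(P',Q')^{55}.
8-bit Miller (11011111) on E'/F_{23188859774027} with a'=4619771507451, b'=19293198022282: accumulate tangent/chord ratios at Q'+S and P'+S'.
f_P(D_Q)/f_Q(D_P) = 3127007979715 + 3276570980477*t + 21674431935049*t^2 + 4757177014053*t^3 + 7278583731540*t^4 + 20745406503807*t^5.
Finally e_{223}(P,Q) = 9315360807992 + 2422667809204*t + 9989402017598*t^2 + 7836432833899*t^3 + 8118791202660*t^4 + 8125800676976*t^5.

9315360807992 + 2422667809204*t + 9989402017598*t^2 + 7836432833899*t^3 + 8118791202660*t^4 + 8125800676976*t^5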